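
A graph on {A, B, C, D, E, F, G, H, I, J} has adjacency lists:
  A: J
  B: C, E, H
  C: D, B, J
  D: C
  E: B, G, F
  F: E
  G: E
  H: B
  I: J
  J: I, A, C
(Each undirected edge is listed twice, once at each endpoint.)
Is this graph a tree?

The graph has 10 vertices and 9 edges.
Connected and |E| = |V| - 1, which characterizes a tree.

Yes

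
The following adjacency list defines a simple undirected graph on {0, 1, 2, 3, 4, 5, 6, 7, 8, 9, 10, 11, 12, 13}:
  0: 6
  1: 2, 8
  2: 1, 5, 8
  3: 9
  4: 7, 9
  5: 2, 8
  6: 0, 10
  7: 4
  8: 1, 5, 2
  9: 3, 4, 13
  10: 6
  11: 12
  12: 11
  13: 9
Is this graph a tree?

No

The graph has 14 vertices and 12 edges.
It is not connected, so it is not a tree.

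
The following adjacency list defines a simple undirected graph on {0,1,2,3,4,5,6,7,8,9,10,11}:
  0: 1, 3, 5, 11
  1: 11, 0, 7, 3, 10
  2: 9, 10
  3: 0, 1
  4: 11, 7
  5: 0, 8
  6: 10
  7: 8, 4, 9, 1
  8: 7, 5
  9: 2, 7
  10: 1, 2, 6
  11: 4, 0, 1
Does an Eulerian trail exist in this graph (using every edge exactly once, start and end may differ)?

No

Degrees: 0:4, 1:5, 2:2, 3:2, 4:2, 5:2, 6:1, 7:4, 8:2, 9:2, 10:3, 11:3
Odd-degree vertices: 1, 6, 10, 11 (4 total).
With 4 odd-degree vertices (more than two), no single trail can use every edge.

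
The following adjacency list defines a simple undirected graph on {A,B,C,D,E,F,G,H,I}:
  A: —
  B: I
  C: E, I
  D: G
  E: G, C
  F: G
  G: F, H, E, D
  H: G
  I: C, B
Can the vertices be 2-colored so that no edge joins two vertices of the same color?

Color {A, D, E, F, H, I} black and {B, C, G} white. No edge joins two same-colored vertices, so the graph is bipartite.

Yes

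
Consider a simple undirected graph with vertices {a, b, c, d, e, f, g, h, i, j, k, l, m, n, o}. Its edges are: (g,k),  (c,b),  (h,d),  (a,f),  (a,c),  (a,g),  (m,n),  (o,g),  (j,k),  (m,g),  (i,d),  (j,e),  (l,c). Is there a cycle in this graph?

The graph has 15 vertices, 13 edges, and 2 connected components.
A forest on 15 vertices with 2 components has exactly 13 edges, which matches — so no cycle.

No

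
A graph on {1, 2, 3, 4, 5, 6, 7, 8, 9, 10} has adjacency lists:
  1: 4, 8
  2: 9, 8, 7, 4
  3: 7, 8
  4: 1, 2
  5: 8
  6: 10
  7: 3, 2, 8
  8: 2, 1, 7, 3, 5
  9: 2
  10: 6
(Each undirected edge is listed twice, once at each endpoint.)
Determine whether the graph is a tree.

|V| = 10, |E| = 11.
It is not connected, so it is not a tree.

No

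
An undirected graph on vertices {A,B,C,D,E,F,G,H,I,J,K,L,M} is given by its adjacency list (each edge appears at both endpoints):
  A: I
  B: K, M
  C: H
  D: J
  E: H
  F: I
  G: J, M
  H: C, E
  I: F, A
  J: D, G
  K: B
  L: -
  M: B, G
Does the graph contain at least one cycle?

The graph has 13 vertices, 9 edges, and 4 connected components.
Since 9 = 13 - 4, the graph is a forest and contains no cycle.

No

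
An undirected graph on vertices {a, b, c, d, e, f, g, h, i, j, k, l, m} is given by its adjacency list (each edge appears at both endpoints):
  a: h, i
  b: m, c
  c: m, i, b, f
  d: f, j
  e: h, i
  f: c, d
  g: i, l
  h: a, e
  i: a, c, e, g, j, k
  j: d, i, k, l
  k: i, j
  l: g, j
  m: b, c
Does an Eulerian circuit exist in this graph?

Degrees: a:2, b:2, c:4, d:2, e:2, f:2, g:2, h:2, i:6, j:4, k:2, l:2, m:2
All degrees are even and the non-isolated vertices are connected — an Eulerian circuit exists.

Yes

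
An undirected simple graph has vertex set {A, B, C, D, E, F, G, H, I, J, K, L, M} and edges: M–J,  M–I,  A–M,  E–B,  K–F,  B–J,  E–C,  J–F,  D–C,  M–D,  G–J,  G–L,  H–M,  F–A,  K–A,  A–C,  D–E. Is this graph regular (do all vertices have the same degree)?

No

Degrees: A:4, B:2, C:3, D:3, E:3, F:3, G:2, H:1, I:1, J:4, K:2, L:1, M:5
Vertex H has degree 1 while M has degree 5, so the graph is not regular.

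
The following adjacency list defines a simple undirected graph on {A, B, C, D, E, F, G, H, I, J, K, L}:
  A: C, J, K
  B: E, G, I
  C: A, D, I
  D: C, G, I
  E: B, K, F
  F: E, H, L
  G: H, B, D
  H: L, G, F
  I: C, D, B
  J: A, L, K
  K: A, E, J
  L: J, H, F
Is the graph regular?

Yes

Degrees: A:3, B:3, C:3, D:3, E:3, F:3, G:3, H:3, I:3, J:3, K:3, L:3
Every vertex has degree 3, so the graph is 3-regular.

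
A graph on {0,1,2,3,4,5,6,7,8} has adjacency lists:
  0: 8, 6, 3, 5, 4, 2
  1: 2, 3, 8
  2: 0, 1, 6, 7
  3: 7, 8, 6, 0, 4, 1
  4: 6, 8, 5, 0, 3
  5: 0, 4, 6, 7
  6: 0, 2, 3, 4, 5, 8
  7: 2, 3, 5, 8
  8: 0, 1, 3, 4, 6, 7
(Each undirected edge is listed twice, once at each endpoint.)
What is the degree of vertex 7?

4

Neighbors of 7: 2, 3, 5, 8.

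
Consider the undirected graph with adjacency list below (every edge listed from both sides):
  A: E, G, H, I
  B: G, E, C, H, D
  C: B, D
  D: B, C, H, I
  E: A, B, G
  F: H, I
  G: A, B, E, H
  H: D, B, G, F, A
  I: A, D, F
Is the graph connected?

Yes

A breadth-first search from A visits A, E, H, I, G, B, D, F, C — all 9 vertices — so the graph is connected.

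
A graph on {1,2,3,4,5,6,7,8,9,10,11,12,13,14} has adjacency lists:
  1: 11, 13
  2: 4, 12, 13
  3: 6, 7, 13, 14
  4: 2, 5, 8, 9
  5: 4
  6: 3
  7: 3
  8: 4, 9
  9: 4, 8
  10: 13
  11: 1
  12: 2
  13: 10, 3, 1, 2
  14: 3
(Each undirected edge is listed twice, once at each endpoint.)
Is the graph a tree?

No

The graph has 14 vertices and 14 edges.
A tree on 14 vertices has exactly 13 edges; this graph has 14, so it contains a cycle and is not a tree.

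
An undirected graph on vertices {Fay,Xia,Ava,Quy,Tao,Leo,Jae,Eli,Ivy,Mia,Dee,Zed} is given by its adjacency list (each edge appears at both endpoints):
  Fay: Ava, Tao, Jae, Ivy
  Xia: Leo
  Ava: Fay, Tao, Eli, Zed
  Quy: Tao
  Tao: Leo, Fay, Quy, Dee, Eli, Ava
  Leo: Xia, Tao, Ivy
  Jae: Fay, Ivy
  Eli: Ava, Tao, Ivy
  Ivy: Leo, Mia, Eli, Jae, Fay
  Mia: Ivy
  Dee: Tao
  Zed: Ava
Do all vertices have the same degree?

No

Degrees: Fay:4, Xia:1, Ava:4, Quy:1, Tao:6, Leo:3, Jae:2, Eli:3, Ivy:5, Mia:1, Dee:1, Zed:1
Vertex Xia has degree 1 while Tao has degree 6, so the graph is not regular.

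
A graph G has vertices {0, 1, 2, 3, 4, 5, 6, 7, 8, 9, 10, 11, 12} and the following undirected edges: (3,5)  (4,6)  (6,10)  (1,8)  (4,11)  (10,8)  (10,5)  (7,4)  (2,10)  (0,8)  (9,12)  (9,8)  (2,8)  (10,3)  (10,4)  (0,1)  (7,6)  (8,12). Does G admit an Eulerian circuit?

Degrees: 0:2, 1:2, 2:2, 3:2, 4:4, 5:2, 6:3, 7:2, 8:6, 9:2, 10:6, 11:1, 12:2
Vertices with odd degree: 6, 11. An Eulerian circuit requires all degrees even.

No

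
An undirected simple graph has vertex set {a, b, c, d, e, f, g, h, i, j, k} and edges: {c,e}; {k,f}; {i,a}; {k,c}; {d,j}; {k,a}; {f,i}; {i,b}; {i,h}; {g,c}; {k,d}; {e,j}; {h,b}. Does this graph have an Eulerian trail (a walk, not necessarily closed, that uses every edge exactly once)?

Yes

Degrees: a:2, b:2, c:3, d:2, e:2, f:2, g:1, h:2, i:4, j:2, k:4
Odd-degree vertices: c, g (2 total).
The non-isolated vertices are connected and exactly 2 have odd degree, so an Eulerian trail exists (from c to g).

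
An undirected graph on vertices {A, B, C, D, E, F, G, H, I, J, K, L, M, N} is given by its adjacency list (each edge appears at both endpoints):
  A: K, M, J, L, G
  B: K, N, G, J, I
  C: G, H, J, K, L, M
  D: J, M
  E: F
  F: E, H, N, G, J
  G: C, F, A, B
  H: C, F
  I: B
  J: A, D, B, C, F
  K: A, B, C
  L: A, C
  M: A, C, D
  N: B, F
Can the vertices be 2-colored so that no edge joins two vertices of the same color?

Yes

A valid 2-coloring puts {E, G, H, I, J, K, L, M, N} on one side and {A, B, C, D, F} on the other; every edge crosses between the two sides.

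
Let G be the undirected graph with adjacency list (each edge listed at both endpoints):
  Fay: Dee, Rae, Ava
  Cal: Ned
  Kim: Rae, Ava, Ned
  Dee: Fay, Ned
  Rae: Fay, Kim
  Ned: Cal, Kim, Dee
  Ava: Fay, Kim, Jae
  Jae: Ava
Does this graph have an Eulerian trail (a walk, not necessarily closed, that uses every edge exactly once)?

No

Degrees: Fay:3, Cal:1, Kim:3, Dee:2, Rae:2, Ned:3, Ava:3, Jae:1
Odd-degree vertices: Fay, Cal, Kim, Ned, Ava, Jae (6 total).
An Eulerian trail requires 0 or 2 odd-degree vertices; here there are 6.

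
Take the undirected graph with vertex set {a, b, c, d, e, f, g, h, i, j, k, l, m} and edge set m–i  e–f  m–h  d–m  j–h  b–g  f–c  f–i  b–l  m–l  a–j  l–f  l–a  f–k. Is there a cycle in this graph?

|V| = 13, |E| = 14, number of components = 1.
One cycle is l-m-i-f-l.

Yes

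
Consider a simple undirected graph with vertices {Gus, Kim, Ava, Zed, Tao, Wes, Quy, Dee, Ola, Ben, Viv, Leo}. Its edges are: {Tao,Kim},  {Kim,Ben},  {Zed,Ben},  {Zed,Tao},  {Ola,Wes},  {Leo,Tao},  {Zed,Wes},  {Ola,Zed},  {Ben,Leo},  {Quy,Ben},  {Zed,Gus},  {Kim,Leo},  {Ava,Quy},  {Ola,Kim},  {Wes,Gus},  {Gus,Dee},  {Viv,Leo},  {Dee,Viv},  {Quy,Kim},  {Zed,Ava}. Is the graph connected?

Yes

Starting from Gus and exploring outward reaches every vertex (Gus, Dee, Zed, Wes, Viv, Ola, Ava, Ben, Tao, Leo, Kim, Quy); the graph is connected.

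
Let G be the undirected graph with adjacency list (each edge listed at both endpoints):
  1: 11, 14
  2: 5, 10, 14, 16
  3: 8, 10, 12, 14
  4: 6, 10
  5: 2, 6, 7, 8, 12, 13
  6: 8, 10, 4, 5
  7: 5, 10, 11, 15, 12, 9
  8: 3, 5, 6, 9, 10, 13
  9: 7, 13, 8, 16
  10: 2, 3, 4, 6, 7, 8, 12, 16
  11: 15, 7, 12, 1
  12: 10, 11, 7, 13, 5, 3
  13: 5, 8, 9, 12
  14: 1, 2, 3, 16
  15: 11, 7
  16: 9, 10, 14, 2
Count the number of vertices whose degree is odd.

Degrees: 1:2, 2:4, 3:4, 4:2, 5:6, 6:4, 7:6, 8:6, 9:4, 10:8, 11:4, 12:6, 13:4, 14:4, 15:2, 16:4
Odd-degree vertices: none.

0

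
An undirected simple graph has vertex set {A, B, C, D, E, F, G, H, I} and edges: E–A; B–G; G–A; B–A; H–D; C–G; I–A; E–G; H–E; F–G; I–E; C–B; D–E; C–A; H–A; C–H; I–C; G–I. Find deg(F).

1

Neighbors of F: G.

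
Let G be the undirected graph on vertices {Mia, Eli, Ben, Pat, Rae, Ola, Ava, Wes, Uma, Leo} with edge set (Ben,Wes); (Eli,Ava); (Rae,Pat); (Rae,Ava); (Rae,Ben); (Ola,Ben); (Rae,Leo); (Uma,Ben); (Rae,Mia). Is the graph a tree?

Yes

The graph has 10 vertices and 9 edges.
It is connected with exactly 9 edges, hence acyclic — it is a tree.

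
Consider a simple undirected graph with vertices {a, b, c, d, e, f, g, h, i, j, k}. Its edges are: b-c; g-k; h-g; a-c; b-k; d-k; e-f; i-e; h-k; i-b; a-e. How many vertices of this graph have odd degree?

4

Degrees: a:2, b:3, c:2, d:1, e:3, f:1, g:2, h:2, i:2, j:0, k:4
Odd-degree vertices: b, d, e, f.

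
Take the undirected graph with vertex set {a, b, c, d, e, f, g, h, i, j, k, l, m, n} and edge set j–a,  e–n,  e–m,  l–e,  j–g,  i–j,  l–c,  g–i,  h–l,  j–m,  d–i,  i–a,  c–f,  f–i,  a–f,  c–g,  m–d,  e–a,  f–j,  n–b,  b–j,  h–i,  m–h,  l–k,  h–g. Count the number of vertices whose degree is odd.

2

Degrees: a:4, b:2, c:3, d:2, e:4, f:4, g:4, h:4, i:6, j:6, k:1, l:4, m:4, n:2
Odd-degree vertices: c, k.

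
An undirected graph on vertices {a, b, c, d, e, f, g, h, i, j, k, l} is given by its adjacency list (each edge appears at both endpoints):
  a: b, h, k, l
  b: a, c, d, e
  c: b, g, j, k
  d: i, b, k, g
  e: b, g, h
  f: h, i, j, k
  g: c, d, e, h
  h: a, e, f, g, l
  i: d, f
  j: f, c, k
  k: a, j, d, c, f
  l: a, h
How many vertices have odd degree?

4

Degrees: a:4, b:4, c:4, d:4, e:3, f:4, g:4, h:5, i:2, j:3, k:5, l:2
Odd-degree vertices: e, h, j, k.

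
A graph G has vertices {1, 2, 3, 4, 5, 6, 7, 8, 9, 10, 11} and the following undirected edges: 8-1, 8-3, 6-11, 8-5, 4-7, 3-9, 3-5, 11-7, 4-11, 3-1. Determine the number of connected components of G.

4

Component: {2}
Component: {10}
Component: {4, 6, 7, 11}
Component: {1, 3, 5, 8, 9}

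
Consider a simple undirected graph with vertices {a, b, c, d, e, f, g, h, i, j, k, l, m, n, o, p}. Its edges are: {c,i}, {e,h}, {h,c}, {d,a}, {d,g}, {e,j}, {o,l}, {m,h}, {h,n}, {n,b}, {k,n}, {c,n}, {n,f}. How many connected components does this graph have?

Component: {p}
Component: {l, o}
Component: {a, d, g}
Component: {b, c, e, f, h, i, j, k, m, n}

4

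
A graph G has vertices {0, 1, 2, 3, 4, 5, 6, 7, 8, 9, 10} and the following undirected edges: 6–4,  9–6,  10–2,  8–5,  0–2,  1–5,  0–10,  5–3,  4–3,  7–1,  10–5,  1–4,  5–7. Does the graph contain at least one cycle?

|V| = 11, |E| = 13, number of components = 1.
One cycle is 5-1-4-3-5.

Yes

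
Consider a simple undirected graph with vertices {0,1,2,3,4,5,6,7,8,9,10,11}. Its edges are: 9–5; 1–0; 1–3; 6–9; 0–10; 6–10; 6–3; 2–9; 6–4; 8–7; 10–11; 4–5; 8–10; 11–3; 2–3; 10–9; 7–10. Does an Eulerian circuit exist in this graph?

Yes

Degrees: 0:2, 1:2, 2:2, 3:4, 4:2, 5:2, 6:4, 7:2, 8:2, 9:4, 10:6, 11:2
All degrees are even and the non-isolated vertices are connected — an Eulerian circuit exists.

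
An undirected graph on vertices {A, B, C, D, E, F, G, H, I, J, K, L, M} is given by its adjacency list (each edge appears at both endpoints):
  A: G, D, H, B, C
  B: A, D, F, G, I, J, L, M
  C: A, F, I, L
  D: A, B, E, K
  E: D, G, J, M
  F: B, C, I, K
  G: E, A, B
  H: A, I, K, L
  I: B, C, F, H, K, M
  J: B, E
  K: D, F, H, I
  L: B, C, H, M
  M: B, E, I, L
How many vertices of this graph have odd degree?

2

Degrees: A:5, B:8, C:4, D:4, E:4, F:4, G:3, H:4, I:6, J:2, K:4, L:4, M:4
Odd-degree vertices: A, G.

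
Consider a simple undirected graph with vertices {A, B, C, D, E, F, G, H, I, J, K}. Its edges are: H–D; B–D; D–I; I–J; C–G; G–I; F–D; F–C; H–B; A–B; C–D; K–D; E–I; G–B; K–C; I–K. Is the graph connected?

Yes

Starting from A and exploring outward reaches every vertex (A, B, D, G, H, I, C, F, K, J, E); the graph is connected.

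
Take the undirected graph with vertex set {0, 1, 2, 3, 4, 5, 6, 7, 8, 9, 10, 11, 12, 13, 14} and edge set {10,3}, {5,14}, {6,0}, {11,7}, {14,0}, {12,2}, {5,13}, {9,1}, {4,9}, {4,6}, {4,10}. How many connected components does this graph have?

Component: {8}
Component: {2, 12}
Component: {7, 11}
Component: {0, 1, 3, 4, 5, 6, 9, 10, 13, 14}

4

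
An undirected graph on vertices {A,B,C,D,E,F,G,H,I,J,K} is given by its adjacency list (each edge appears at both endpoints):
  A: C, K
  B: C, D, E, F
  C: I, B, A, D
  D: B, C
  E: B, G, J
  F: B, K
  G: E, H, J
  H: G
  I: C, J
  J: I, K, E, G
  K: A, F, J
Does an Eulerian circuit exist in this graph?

Degrees: A:2, B:4, C:4, D:2, E:3, F:2, G:3, H:1, I:2, J:4, K:3
E, G, H, K have odd degree; an Eulerian circuit needs every degree to be even, so none exists.

No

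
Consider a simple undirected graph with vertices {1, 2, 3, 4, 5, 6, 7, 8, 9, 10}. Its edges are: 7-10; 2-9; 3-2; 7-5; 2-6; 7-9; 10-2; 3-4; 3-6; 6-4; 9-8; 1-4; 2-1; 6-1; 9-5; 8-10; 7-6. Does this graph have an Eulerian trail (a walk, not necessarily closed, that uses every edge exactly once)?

Degrees: 1:3, 2:5, 3:3, 4:3, 5:2, 6:5, 7:4, 8:2, 9:4, 10:3
Odd-degree vertices: 1, 2, 3, 4, 6, 10 (6 total).
With 6 odd-degree vertices (more than two), no single trail can use every edge.

No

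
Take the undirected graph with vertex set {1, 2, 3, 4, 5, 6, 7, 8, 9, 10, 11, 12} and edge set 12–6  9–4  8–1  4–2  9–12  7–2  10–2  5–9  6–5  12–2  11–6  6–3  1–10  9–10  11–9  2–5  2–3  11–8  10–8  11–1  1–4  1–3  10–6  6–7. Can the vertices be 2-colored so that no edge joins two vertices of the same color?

The cycle 10-8-1-10 has length 3, which is odd, so the graph is not bipartite.

No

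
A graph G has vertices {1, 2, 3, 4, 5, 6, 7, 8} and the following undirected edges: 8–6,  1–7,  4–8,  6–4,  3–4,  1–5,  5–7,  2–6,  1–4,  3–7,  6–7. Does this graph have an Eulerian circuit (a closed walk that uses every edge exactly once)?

No

Degrees: 1:3, 2:1, 3:2, 4:4, 5:2, 6:4, 7:4, 8:2
1, 2 have odd degree; an Eulerian circuit needs every degree to be even, so none exists.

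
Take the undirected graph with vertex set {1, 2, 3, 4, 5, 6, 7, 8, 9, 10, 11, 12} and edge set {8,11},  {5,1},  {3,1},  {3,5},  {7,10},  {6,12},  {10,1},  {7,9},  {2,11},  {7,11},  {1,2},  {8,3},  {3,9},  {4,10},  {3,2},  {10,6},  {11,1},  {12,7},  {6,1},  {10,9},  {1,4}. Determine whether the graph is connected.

Starting from 1 and exploring outward reaches every vertex (1, 3, 6, 11, 4, 5, 2, 10, 9, 8, 12, 7); the graph is connected.

Yes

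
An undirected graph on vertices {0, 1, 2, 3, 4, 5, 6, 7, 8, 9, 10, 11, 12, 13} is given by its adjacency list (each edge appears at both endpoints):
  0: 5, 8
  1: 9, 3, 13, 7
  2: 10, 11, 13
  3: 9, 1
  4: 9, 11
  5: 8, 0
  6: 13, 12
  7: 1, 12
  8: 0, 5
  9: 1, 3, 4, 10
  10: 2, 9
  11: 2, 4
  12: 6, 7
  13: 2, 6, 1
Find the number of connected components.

Component: {0, 5, 8}
Component: {1, 2, 3, 4, 6, 7, 9, 10, 11, 12, 13}

2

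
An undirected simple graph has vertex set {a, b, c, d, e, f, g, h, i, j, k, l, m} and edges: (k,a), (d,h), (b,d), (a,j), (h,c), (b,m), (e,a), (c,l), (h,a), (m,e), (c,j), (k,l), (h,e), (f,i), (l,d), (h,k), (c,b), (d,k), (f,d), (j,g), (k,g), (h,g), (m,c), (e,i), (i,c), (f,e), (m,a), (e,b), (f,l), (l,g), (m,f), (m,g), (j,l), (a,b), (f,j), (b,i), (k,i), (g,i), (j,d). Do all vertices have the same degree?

Degrees: a:6, b:6, c:6, d:6, e:6, f:6, g:6, h:6, i:6, j:6, k:6, l:6, m:6
All degrees equal 6; the graph is regular.

Yes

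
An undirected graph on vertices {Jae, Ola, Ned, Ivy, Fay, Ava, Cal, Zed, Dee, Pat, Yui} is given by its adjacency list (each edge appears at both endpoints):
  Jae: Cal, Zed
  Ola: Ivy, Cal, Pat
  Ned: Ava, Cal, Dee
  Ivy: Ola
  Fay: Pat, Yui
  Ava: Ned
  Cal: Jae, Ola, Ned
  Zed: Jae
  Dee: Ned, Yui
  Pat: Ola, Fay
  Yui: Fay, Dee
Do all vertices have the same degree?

No

Degrees: Jae:2, Ola:3, Ned:3, Ivy:1, Fay:2, Ava:1, Cal:3, Zed:1, Dee:2, Pat:2, Yui:2
Vertex Ivy has degree 1 while Ola has degree 3, so the graph is not regular.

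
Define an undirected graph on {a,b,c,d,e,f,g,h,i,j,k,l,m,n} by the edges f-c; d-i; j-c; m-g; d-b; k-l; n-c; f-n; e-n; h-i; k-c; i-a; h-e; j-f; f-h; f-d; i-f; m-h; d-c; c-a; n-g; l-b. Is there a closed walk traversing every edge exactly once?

Degrees: a:2, b:2, c:6, d:4, e:2, f:6, g:2, h:4, i:4, j:2, k:2, l:2, m:2, n:4
Every vertex has even degree and the edges form a single connected piece, so an Eulerian circuit exists.

Yes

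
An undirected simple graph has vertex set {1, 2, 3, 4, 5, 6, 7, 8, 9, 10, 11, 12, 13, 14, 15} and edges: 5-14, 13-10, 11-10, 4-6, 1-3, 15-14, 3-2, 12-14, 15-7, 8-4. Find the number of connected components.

5

Component: {9}
Component: {1, 2, 3}
Component: {4, 6, 8}
Component: {10, 11, 13}
Component: {5, 7, 12, 14, 15}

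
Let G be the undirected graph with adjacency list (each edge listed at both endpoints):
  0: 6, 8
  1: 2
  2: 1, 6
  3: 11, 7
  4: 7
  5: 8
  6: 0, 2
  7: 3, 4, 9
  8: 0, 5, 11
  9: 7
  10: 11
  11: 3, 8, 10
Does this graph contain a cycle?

The graph has 12 vertices, 11 edges, and 1 connected component.
A forest on 12 vertices with 1 component has exactly 11 edges, which matches — so no cycle.

No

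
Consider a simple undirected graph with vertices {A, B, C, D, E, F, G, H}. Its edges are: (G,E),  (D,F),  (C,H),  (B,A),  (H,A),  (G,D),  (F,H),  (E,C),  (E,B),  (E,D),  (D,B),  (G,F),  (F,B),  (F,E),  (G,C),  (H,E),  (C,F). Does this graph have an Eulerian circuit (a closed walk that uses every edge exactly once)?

Degrees: A:2, B:4, C:4, D:4, E:6, F:6, G:4, H:4
Every vertex has even degree and the edges form a single connected piece, so an Eulerian circuit exists.

Yes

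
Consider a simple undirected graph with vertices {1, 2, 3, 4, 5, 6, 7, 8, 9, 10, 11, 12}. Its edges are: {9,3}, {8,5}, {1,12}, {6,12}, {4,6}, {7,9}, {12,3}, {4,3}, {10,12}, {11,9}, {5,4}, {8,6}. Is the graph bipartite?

Yes

A valid 2-coloring puts {2, 4, 8, 9, 12} on one side and {1, 3, 5, 6, 7, 10, 11} on the other; every edge crosses between the two sides.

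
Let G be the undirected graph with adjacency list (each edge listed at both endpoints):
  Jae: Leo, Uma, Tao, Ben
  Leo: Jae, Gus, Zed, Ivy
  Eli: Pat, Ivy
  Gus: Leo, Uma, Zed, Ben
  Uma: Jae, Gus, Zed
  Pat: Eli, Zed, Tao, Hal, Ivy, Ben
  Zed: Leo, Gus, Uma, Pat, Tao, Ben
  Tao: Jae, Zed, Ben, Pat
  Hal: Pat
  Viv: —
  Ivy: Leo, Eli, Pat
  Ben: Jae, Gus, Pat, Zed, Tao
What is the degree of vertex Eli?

2

Neighbors of Eli: Pat, Ivy.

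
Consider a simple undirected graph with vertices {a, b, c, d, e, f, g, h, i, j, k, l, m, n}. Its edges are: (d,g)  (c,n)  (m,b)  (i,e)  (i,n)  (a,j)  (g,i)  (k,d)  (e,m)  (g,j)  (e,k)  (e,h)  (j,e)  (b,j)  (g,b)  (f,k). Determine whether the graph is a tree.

|V| = 14, |E| = 16.
It is not connected, so it is not a tree.

No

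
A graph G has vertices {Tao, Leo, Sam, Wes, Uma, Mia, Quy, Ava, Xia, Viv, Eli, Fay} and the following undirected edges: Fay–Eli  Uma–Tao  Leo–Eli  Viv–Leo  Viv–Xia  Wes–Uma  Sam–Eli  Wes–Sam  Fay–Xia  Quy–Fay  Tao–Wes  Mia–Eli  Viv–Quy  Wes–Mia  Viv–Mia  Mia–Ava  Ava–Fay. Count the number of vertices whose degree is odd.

0

Degrees: Tao:2, Leo:2, Sam:2, Wes:4, Uma:2, Mia:4, Quy:2, Ava:2, Xia:2, Viv:4, Eli:4, Fay:4
Odd-degree vertices: none.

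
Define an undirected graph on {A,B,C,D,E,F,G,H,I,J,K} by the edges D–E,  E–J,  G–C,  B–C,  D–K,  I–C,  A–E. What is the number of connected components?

4

Component: {F}
Component: {H}
Component: {B, C, G, I}
Component: {A, D, E, J, K}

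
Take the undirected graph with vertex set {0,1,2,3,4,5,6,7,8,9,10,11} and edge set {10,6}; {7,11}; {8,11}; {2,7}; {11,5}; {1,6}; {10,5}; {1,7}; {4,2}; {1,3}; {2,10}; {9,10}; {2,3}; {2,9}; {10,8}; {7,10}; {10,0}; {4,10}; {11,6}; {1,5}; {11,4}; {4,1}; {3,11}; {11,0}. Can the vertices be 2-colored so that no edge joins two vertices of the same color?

9-2-10-9 is an odd cycle (length 3), and a bipartite graph can contain only even cycles.

No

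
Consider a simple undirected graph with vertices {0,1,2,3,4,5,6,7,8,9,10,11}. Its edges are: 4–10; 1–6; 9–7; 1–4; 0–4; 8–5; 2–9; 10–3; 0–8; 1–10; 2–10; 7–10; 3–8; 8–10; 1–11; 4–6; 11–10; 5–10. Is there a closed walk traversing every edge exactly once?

Degrees: 0:2, 1:4, 2:2, 3:2, 4:4, 5:2, 6:2, 7:2, 8:4, 9:2, 10:8, 11:2
All degrees are even and the non-isolated vertices are connected — an Eulerian circuit exists.

Yes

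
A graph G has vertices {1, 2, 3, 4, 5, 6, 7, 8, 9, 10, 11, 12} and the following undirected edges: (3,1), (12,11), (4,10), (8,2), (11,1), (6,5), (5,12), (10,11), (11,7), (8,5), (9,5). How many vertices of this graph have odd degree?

6

Degrees: 1:2, 2:1, 3:1, 4:1, 5:4, 6:1, 7:1, 8:2, 9:1, 10:2, 11:4, 12:2
Odd-degree vertices: 2, 3, 4, 6, 7, 9.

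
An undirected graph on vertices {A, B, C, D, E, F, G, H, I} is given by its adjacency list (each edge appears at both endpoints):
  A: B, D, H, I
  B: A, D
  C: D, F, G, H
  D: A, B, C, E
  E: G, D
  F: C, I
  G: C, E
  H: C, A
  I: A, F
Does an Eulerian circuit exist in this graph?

Yes

Degrees: A:4, B:2, C:4, D:4, E:2, F:2, G:2, H:2, I:2
All degrees are even and the non-isolated vertices are connected — an Eulerian circuit exists.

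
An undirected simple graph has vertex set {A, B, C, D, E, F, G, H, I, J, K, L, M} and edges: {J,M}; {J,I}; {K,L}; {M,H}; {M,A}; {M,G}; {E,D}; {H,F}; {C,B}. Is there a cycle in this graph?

No

The graph has 13 vertices, 9 edges, and 4 connected components.
Since 9 = 13 - 4, the graph is a forest and contains no cycle.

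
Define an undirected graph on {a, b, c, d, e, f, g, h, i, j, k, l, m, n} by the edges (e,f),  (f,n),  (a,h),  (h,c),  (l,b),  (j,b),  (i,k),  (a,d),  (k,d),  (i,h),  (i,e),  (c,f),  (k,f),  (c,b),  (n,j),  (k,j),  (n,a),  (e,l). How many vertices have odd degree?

Degrees: a:3, b:3, c:3, d:2, e:3, f:4, g:0, h:3, i:3, j:3, k:4, l:2, m:0, n:3
Odd-degree vertices: a, b, c, e, h, i, j, n.

8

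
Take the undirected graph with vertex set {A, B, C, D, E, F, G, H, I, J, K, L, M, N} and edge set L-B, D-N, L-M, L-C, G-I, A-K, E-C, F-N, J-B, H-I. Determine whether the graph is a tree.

The graph has 14 vertices and 10 edges.
It is not connected, so it is not a tree.

No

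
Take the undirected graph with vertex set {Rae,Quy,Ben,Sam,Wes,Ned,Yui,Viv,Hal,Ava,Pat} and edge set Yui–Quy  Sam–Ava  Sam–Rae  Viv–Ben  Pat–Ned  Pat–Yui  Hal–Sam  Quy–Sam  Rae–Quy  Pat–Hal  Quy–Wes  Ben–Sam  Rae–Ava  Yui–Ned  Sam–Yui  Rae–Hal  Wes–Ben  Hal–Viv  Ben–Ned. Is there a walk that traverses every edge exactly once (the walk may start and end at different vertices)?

Yes

Degrees: Rae:4, Quy:4, Ben:4, Sam:6, Wes:2, Ned:3, Yui:4, Viv:2, Hal:4, Ava:2, Pat:3
Odd-degree vertices: Ned, Pat (2 total).
The non-isolated vertices are connected and exactly 2 have odd degree, so an Eulerian trail exists (from Ned to Pat).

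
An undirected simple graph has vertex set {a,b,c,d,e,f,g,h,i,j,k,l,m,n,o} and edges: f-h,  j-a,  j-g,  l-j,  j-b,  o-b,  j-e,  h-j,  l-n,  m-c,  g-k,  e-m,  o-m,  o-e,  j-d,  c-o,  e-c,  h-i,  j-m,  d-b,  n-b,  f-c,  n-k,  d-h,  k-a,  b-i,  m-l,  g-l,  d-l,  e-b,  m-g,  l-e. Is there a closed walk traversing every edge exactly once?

No

Degrees: a:2, b:6, c:4, d:4, e:6, f:2, g:4, h:4, i:2, j:8, k:3, l:6, m:6, n:3, o:4
Vertices with odd degree: k, n. An Eulerian circuit requires all degrees even.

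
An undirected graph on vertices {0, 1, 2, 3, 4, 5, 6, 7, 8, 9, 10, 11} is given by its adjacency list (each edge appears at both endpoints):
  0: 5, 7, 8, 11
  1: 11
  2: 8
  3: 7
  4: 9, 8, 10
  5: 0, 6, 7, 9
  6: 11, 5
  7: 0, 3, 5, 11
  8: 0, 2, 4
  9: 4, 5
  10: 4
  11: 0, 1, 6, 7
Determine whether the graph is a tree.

No

The graph has 12 vertices and 15 edges.
Connected but with 15 > 11 edges, so it has a cycle and is not a tree.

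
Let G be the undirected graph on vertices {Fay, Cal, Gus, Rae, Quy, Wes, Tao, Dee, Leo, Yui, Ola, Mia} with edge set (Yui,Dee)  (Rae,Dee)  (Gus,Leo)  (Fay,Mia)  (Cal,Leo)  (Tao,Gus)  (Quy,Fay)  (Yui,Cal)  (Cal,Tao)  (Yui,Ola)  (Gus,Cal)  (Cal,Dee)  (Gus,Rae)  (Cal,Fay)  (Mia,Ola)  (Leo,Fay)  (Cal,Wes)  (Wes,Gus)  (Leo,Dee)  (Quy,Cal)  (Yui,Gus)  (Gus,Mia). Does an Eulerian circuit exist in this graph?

No

Degrees: Fay:4, Cal:8, Gus:7, Rae:2, Quy:2, Wes:2, Tao:2, Dee:4, Leo:4, Yui:4, Ola:2, Mia:3
Vertices with odd degree: Gus, Mia. An Eulerian circuit requires all degrees even.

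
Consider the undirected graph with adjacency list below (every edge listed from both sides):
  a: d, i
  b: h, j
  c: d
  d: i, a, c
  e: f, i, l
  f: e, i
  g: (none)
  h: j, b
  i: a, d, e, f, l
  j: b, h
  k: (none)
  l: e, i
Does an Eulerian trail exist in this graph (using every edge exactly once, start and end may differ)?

Degrees: a:2, b:2, c:1, d:3, e:3, f:2, g:0, h:2, i:5, j:2, k:0, l:2
Odd-degree vertices: c, d, e, i (4 total).
With 4 odd-degree vertices (more than two), no single trail can use every edge.

No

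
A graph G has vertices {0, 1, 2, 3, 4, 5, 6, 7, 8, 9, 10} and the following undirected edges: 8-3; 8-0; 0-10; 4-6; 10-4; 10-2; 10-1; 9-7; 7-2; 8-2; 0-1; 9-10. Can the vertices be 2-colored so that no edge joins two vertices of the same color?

No

0-1-10-0 is an odd cycle (length 3), and a bipartite graph can contain only even cycles.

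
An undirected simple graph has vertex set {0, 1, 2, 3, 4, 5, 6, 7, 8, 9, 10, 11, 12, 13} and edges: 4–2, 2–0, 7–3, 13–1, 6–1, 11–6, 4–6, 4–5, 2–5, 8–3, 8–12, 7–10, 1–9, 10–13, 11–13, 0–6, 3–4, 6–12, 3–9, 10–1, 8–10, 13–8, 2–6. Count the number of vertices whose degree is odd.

Degrees: 0:2, 1:4, 2:4, 3:4, 4:4, 5:2, 6:6, 7:2, 8:4, 9:2, 10:4, 11:2, 12:2, 13:4
Odd-degree vertices: none.

0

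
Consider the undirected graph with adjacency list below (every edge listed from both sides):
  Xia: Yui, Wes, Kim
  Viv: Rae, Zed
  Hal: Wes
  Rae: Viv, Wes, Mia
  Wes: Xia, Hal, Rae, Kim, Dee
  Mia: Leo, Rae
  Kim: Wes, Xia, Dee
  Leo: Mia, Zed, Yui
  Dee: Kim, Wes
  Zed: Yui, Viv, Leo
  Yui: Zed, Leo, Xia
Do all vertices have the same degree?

Degrees: Xia:3, Viv:2, Hal:1, Rae:3, Wes:5, Mia:2, Kim:3, Leo:3, Dee:2, Zed:3, Yui:3
Degrees are not all equal (e.g. deg(Hal)=1 but deg(Wes)=5); not regular.

No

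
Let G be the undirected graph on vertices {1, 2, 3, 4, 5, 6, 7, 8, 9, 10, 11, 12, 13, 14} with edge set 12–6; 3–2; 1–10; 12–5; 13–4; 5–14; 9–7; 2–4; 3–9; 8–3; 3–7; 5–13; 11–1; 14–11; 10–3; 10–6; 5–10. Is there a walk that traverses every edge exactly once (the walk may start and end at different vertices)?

Degrees: 1:2, 2:2, 3:5, 4:2, 5:4, 6:2, 7:2, 8:1, 9:2, 10:4, 11:2, 12:2, 13:2, 14:2
Odd-degree vertices: 3, 8 (2 total).
With 2 odd-degree vertices and all edges in one connected piece, an Eulerian trail exists (from 3 to 8).

Yes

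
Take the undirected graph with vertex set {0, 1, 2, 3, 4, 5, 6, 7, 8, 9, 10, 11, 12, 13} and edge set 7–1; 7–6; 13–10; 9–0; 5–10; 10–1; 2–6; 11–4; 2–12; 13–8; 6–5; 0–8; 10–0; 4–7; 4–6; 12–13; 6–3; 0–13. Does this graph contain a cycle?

The graph has 14 vertices, 18 edges, and 1 connected component.
Since 18 > 14 - 1, a cycle must exist; for instance 7-6-4-7.

Yes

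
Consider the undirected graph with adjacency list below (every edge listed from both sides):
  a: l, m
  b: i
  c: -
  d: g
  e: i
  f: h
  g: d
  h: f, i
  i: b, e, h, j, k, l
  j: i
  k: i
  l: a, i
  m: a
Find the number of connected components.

3

Component: {c}
Component: {d, g}
Component: {a, b, e, f, h, i, j, k, l, m}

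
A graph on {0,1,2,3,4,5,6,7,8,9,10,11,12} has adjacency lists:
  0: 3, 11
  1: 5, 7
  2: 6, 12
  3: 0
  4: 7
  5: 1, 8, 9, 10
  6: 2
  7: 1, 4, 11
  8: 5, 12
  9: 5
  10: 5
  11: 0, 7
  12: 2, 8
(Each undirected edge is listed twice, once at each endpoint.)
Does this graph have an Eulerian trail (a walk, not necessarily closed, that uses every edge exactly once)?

No

Degrees: 0:2, 1:2, 2:2, 3:1, 4:1, 5:4, 6:1, 7:3, 8:2, 9:1, 10:1, 11:2, 12:2
Odd-degree vertices: 3, 4, 6, 7, 9, 10 (6 total).
An Eulerian trail requires 0 or 2 odd-degree vertices; here there are 6.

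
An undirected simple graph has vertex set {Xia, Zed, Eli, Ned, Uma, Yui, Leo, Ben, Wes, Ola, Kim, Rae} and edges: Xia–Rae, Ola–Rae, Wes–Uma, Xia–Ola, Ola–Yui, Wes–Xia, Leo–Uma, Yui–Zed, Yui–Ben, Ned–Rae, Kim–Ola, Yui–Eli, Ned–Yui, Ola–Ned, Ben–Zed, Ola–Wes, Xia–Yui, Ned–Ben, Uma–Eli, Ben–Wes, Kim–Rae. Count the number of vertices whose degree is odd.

2

Degrees: Xia:4, Zed:2, Eli:2, Ned:4, Uma:3, Yui:6, Leo:1, Ben:4, Wes:4, Ola:6, Kim:2, Rae:4
Odd-degree vertices: Uma, Leo.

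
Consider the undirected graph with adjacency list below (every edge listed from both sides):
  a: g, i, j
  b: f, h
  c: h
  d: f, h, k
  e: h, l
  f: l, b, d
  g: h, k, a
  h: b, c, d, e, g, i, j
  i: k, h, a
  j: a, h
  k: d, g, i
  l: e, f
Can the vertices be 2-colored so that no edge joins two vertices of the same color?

No

f-d-h-e-l-f is an odd cycle (length 5), and a bipartite graph can contain only even cycles.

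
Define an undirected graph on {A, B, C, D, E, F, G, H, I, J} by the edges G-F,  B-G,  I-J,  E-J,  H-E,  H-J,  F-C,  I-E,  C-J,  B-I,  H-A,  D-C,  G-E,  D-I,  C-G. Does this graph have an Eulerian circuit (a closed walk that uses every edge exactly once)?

No

Degrees: A:1, B:2, C:4, D:2, E:4, F:2, G:4, H:3, I:4, J:4
Vertices with odd degree: A, H. An Eulerian circuit requires all degrees even.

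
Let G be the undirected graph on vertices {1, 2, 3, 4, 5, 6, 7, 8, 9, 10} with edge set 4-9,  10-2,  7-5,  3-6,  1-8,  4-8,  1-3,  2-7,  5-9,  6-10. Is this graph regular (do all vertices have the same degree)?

Degrees: 1:2, 2:2, 3:2, 4:2, 5:2, 6:2, 7:2, 8:2, 9:2, 10:2
Every vertex has degree 2, so the graph is 2-regular.

Yes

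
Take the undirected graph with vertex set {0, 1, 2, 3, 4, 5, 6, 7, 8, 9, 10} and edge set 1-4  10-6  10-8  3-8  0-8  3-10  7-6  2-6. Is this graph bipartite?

8-3-10-8 is an odd cycle (length 3), and a bipartite graph can contain only even cycles.

No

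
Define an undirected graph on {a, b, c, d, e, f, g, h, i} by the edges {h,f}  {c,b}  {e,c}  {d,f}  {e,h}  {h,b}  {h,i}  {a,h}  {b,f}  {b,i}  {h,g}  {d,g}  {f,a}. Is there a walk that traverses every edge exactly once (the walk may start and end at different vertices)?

Degrees: a:2, b:4, c:2, d:2, e:2, f:4, g:2, h:6, i:2
Odd-degree vertices: none (0 total).
The non-isolated vertices are connected and exactly 0 have odd degree, so an Eulerian trail exists.

Yes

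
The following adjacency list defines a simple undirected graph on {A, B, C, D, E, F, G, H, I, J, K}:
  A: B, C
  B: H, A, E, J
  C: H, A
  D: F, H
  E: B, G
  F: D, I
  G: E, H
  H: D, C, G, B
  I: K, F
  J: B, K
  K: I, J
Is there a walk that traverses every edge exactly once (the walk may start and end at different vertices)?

Degrees: A:2, B:4, C:2, D:2, E:2, F:2, G:2, H:4, I:2, J:2, K:2
Odd-degree vertices: none (0 total).
With 0 odd-degree vertices and all edges in one connected piece, an Eulerian trail exists.

Yes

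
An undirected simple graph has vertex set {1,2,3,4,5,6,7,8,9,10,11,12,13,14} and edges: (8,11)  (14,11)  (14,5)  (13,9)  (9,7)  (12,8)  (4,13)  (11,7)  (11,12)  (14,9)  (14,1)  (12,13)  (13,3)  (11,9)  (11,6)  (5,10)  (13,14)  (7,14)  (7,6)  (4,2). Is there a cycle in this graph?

Yes

The graph has 14 vertices, 20 edges, and 1 connected component.
Since 20 > 14 - 1, a cycle must exist; for instance 14-11-12-13-9-14.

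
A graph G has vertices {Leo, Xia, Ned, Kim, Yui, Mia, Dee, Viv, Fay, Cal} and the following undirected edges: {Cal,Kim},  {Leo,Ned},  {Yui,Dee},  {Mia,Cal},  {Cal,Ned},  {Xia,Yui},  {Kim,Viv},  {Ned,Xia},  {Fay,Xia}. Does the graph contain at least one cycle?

|V| = 10, |E| = 9, number of components = 1.
Since 9 = 10 - 1, the graph is a forest and contains no cycle.

No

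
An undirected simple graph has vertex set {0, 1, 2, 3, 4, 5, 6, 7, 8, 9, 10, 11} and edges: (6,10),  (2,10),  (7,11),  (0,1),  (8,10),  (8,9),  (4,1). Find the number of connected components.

5

Component: {3}
Component: {5}
Component: {7, 11}
Component: {0, 1, 4}
Component: {2, 6, 8, 9, 10}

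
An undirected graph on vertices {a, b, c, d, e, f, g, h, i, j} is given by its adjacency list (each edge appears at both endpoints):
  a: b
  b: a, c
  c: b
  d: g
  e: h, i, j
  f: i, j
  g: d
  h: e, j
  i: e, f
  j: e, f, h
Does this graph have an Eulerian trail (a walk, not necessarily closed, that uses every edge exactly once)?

No

Degrees: a:1, b:2, c:1, d:1, e:3, f:2, g:1, h:2, i:2, j:3
Odd-degree vertices: a, c, d, e, g, j (6 total).
With 6 odd-degree vertices (more than two), no single trail can use every edge.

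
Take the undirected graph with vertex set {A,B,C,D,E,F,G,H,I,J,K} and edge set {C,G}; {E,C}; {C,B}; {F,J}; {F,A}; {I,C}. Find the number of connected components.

Component: {D}
Component: {H}
Component: {K}
Component: {A, F, J}
Component: {B, C, E, G, I}

5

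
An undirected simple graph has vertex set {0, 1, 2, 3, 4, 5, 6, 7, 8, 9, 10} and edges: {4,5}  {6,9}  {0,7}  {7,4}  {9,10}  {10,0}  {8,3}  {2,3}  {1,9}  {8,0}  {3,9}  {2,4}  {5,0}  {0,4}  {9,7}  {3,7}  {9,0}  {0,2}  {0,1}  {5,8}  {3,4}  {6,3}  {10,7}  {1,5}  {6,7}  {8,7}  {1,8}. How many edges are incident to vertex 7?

Neighbors of 7: 0, 3, 4, 6, 8, 9, 10.

7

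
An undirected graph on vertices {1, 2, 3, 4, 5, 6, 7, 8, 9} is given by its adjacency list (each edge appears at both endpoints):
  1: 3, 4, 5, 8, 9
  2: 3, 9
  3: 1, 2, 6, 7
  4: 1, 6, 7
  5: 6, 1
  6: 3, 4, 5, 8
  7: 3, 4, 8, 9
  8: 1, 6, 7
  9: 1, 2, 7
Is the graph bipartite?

Yes

A valid 2-coloring puts {3, 4, 5, 8, 9} on one side and {1, 2, 6, 7} on the other; every edge crosses between the two sides.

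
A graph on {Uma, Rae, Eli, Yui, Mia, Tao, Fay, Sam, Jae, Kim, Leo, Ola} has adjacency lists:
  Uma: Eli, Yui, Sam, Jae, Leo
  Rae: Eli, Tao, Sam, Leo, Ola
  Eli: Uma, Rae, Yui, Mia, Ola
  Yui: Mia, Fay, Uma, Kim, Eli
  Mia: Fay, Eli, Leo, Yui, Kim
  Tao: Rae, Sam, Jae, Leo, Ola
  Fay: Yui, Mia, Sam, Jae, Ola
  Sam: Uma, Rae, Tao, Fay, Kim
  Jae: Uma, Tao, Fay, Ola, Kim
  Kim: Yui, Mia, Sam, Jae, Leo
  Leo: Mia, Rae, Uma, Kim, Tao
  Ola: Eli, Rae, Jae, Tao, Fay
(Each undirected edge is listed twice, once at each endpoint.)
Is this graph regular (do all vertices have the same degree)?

Yes

Degrees: Uma:5, Rae:5, Eli:5, Yui:5, Mia:5, Tao:5, Fay:5, Sam:5, Jae:5, Kim:5, Leo:5, Ola:5
Every vertex has degree 5, so the graph is 5-regular.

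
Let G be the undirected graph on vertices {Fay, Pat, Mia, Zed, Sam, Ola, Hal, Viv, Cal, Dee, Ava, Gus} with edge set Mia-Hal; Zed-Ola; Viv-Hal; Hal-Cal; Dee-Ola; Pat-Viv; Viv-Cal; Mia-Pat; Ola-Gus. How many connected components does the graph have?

Component: {Fay}
Component: {Sam}
Component: {Ava}
Component: {Zed, Ola, Dee, Gus}
Component: {Pat, Mia, Hal, Viv, Cal}

5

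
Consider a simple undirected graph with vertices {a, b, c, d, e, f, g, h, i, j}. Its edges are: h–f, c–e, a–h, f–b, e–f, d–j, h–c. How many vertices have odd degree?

Degrees: a:1, b:1, c:2, d:1, e:2, f:3, g:0, h:3, i:0, j:1
Odd-degree vertices: a, b, d, f, h, j.

6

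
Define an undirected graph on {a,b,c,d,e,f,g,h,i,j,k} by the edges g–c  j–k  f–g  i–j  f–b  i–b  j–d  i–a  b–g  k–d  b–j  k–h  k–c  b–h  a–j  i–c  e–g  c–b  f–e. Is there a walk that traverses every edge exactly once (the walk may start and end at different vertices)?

Degrees: a:2, b:6, c:4, d:2, e:2, f:3, g:4, h:2, i:4, j:5, k:4
Odd-degree vertices: f, j (2 total).
With 2 odd-degree vertices and all edges in one connected piece, an Eulerian trail exists (from f to j).

Yes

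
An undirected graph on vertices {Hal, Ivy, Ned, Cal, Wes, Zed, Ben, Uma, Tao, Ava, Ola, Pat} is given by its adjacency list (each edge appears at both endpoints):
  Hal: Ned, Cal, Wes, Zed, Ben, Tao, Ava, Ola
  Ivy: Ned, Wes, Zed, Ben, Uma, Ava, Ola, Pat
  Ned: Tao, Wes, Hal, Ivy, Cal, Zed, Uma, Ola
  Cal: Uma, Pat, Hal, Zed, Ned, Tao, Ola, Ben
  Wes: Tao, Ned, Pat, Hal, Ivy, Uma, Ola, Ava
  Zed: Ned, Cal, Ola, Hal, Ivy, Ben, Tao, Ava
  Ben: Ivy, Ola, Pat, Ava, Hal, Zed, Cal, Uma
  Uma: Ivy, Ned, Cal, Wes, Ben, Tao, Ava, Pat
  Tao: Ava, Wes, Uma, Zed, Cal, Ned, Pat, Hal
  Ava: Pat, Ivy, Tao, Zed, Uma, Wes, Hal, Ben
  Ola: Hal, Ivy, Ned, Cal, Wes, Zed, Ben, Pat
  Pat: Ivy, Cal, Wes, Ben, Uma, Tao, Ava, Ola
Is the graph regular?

Degrees: Hal:8, Ivy:8, Ned:8, Cal:8, Wes:8, Zed:8, Ben:8, Uma:8, Tao:8, Ava:8, Ola:8, Pat:8
Every vertex has degree 8, so the graph is 8-regular.

Yes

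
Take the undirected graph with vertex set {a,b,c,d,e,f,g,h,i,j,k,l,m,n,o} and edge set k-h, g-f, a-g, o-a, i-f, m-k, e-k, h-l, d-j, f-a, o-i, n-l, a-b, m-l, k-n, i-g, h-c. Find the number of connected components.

Component: {d, j}
Component: {a, b, f, g, i, o}
Component: {c, e, h, k, l, m, n}

3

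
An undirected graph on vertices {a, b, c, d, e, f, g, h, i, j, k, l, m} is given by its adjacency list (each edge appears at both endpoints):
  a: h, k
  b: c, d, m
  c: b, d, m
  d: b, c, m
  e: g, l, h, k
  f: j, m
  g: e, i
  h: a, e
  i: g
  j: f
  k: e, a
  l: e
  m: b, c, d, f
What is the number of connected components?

2

Component: {b, c, d, f, j, m}
Component: {a, e, g, h, i, k, l}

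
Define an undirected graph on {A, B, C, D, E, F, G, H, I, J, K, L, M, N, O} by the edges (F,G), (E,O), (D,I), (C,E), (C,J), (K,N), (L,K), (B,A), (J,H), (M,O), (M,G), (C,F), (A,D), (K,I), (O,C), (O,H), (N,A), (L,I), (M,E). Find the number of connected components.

2

Component: {A, B, D, I, K, L, N}
Component: {C, E, F, G, H, J, M, O}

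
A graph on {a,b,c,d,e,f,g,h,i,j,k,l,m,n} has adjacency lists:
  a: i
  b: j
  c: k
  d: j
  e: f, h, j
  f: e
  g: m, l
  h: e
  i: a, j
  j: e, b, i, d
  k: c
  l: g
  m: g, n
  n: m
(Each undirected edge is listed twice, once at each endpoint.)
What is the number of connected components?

3

Component: {c, k}
Component: {g, l, m, n}
Component: {a, b, d, e, f, h, i, j}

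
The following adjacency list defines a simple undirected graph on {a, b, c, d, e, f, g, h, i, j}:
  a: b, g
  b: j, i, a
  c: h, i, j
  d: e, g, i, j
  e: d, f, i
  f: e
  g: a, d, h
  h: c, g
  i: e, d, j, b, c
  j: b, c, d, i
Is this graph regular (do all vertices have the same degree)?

Degrees: a:2, b:3, c:3, d:4, e:3, f:1, g:3, h:2, i:5, j:4
Degrees are not all equal (e.g. deg(f)=1 but deg(i)=5); not regular.

No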